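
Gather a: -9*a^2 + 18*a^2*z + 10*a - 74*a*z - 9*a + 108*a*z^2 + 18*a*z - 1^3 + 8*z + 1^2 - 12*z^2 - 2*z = a^2*(18*z - 9) + a*(108*z^2 - 56*z + 1) - 12*z^2 + 6*z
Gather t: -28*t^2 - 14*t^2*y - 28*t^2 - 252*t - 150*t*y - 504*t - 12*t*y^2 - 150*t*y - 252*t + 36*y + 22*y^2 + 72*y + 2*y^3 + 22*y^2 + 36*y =t^2*(-14*y - 56) + t*(-12*y^2 - 300*y - 1008) + 2*y^3 + 44*y^2 + 144*y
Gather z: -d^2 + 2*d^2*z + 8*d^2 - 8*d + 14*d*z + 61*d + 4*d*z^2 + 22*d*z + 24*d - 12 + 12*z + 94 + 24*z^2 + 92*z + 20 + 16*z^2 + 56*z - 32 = 7*d^2 + 77*d + z^2*(4*d + 40) + z*(2*d^2 + 36*d + 160) + 70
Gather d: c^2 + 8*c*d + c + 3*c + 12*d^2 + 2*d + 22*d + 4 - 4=c^2 + 4*c + 12*d^2 + d*(8*c + 24)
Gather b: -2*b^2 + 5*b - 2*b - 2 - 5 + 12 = -2*b^2 + 3*b + 5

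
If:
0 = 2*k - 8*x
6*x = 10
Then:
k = 20/3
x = 5/3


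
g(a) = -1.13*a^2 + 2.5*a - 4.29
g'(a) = 2.5 - 2.26*a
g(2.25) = -4.39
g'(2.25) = -2.58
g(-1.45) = -10.29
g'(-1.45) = 5.78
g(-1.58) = -11.06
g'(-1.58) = 6.07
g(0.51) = -3.31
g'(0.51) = 1.35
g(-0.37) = -5.37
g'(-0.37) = 3.34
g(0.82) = -3.00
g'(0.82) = 0.65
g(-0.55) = -6.01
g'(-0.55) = 3.74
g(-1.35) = -9.72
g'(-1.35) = 5.55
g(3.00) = -6.96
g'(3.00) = -4.28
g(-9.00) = -118.32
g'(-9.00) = 22.84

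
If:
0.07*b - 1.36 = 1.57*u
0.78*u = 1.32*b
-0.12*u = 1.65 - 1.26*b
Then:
No Solution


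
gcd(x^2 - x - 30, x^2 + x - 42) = x - 6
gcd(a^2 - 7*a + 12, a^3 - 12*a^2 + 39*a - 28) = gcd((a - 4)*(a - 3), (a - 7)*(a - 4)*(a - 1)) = a - 4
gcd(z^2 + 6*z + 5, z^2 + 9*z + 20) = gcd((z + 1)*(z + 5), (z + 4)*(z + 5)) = z + 5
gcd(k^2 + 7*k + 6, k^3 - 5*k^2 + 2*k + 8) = k + 1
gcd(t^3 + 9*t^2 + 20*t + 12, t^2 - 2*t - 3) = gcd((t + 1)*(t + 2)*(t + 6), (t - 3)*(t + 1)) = t + 1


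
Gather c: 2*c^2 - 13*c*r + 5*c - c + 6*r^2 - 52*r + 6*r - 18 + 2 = 2*c^2 + c*(4 - 13*r) + 6*r^2 - 46*r - 16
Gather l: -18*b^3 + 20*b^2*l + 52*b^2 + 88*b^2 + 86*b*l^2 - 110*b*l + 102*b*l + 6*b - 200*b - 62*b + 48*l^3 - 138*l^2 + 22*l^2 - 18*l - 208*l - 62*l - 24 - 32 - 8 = -18*b^3 + 140*b^2 - 256*b + 48*l^3 + l^2*(86*b - 116) + l*(20*b^2 - 8*b - 288) - 64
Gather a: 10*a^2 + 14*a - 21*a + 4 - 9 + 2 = 10*a^2 - 7*a - 3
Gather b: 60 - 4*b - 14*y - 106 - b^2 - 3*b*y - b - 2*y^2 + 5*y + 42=-b^2 + b*(-3*y - 5) - 2*y^2 - 9*y - 4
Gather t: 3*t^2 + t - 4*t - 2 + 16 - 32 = 3*t^2 - 3*t - 18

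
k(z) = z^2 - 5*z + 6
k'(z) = 2*z - 5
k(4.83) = 5.18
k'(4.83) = 4.66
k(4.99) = 5.95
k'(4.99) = 4.98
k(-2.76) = 27.42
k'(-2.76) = -10.52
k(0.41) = 4.12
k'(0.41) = -4.18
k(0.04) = 5.80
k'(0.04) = -4.92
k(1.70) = 0.39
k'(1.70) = -1.60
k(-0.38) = 8.04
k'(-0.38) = -5.76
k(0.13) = 5.37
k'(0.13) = -4.74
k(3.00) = 0.00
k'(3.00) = 1.00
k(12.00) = 90.00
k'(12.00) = 19.00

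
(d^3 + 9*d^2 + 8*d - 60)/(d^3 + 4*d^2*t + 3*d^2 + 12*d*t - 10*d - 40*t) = (d + 6)/(d + 4*t)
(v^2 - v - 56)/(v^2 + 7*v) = (v - 8)/v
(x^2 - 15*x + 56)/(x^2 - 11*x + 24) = (x - 7)/(x - 3)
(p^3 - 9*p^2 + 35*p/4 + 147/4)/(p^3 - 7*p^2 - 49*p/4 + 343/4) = (2*p + 3)/(2*p + 7)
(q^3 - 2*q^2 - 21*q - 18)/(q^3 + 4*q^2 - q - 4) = (q^2 - 3*q - 18)/(q^2 + 3*q - 4)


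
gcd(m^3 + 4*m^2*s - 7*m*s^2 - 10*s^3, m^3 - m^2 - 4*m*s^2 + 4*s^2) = -m + 2*s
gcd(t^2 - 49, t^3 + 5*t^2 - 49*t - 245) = t^2 - 49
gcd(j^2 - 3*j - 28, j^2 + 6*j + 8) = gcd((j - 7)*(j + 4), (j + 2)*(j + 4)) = j + 4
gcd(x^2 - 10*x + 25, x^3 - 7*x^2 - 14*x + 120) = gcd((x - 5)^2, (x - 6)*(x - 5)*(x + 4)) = x - 5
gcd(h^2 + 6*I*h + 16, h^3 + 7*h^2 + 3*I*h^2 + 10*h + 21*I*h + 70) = h - 2*I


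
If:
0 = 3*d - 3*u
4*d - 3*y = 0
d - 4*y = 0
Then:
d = 0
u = 0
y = 0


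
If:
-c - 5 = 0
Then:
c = -5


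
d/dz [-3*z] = -3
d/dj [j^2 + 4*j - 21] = 2*j + 4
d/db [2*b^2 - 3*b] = 4*b - 3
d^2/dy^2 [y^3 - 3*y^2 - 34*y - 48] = 6*y - 6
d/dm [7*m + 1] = 7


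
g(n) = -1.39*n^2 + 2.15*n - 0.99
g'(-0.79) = 4.35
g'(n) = 2.15 - 2.78*n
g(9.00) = -94.23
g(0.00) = -0.99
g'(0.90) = -0.35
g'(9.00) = -22.87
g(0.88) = -0.17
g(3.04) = -7.30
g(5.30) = -28.64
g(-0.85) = -3.82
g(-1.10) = -5.04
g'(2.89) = -5.88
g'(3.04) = -6.30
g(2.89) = -6.39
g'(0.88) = -0.30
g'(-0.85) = 4.51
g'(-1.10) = 5.21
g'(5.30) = -12.58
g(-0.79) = -3.56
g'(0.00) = 2.15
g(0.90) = -0.18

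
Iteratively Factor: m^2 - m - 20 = (m + 4)*(m - 5)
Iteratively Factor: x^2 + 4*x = (x + 4)*(x)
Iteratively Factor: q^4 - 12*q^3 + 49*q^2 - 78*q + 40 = (q - 1)*(q^3 - 11*q^2 + 38*q - 40) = (q - 5)*(q - 1)*(q^2 - 6*q + 8) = (q - 5)*(q - 2)*(q - 1)*(q - 4)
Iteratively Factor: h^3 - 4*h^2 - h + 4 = (h - 1)*(h^2 - 3*h - 4) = (h - 1)*(h + 1)*(h - 4)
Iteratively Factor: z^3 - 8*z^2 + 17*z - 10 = (z - 2)*(z^2 - 6*z + 5) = (z - 2)*(z - 1)*(z - 5)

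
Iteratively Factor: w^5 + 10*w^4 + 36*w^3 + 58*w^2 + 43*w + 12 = (w + 1)*(w^4 + 9*w^3 + 27*w^2 + 31*w + 12) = (w + 1)^2*(w^3 + 8*w^2 + 19*w + 12) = (w + 1)^2*(w + 4)*(w^2 + 4*w + 3) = (w + 1)^2*(w + 3)*(w + 4)*(w + 1)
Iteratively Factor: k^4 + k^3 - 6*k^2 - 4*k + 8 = (k + 2)*(k^3 - k^2 - 4*k + 4) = (k - 2)*(k + 2)*(k^2 + k - 2) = (k - 2)*(k + 2)^2*(k - 1)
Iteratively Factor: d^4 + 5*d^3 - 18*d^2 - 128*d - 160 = (d + 4)*(d^3 + d^2 - 22*d - 40) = (d - 5)*(d + 4)*(d^2 + 6*d + 8) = (d - 5)*(d + 4)^2*(d + 2)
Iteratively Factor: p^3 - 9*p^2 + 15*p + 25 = (p - 5)*(p^2 - 4*p - 5) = (p - 5)*(p + 1)*(p - 5)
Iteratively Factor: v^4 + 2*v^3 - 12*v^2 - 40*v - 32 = (v + 2)*(v^3 - 12*v - 16) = (v + 2)^2*(v^2 - 2*v - 8) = (v - 4)*(v + 2)^2*(v + 2)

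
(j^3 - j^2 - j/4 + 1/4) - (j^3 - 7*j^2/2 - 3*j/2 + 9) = 5*j^2/2 + 5*j/4 - 35/4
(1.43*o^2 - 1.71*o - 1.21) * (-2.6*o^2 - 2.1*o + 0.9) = -3.718*o^4 + 1.443*o^3 + 8.024*o^2 + 1.002*o - 1.089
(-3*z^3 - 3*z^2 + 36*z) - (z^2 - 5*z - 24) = -3*z^3 - 4*z^2 + 41*z + 24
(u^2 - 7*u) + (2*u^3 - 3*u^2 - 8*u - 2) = 2*u^3 - 2*u^2 - 15*u - 2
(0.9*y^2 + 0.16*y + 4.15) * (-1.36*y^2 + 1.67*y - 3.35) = -1.224*y^4 + 1.2854*y^3 - 8.3918*y^2 + 6.3945*y - 13.9025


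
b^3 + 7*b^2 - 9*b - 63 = (b - 3)*(b + 3)*(b + 7)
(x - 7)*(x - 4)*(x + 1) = x^3 - 10*x^2 + 17*x + 28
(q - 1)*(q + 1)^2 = q^3 + q^2 - q - 1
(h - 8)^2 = h^2 - 16*h + 64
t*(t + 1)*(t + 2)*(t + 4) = t^4 + 7*t^3 + 14*t^2 + 8*t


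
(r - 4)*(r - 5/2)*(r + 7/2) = r^3 - 3*r^2 - 51*r/4 + 35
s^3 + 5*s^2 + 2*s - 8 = (s - 1)*(s + 2)*(s + 4)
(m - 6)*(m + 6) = m^2 - 36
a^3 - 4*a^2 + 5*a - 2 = (a - 2)*(a - 1)^2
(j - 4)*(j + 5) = j^2 + j - 20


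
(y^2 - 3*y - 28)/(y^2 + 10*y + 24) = (y - 7)/(y + 6)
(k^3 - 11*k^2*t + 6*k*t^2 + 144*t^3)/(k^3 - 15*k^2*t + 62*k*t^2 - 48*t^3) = (-k - 3*t)/(-k + t)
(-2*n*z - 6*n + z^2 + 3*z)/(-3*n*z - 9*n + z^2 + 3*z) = (-2*n + z)/(-3*n + z)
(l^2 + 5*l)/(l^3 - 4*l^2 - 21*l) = (l + 5)/(l^2 - 4*l - 21)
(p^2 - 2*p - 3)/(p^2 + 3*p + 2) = (p - 3)/(p + 2)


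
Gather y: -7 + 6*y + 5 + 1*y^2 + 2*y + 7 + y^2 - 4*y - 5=2*y^2 + 4*y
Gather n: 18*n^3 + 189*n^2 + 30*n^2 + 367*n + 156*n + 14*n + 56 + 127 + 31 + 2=18*n^3 + 219*n^2 + 537*n + 216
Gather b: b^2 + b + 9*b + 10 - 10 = b^2 + 10*b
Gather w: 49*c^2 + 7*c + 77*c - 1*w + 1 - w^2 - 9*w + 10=49*c^2 + 84*c - w^2 - 10*w + 11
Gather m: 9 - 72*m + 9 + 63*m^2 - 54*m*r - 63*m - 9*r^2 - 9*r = 63*m^2 + m*(-54*r - 135) - 9*r^2 - 9*r + 18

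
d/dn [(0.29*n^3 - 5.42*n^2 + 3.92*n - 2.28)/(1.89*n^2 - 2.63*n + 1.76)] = (0.5481*n^4 - 1.5254*n^3 + 8.377*n^2 - 10.46*n + 0.9028)/(3.5721*n^4 - 9.9414*n^3 + 13.5697*n^2 - 9.2576*n + 3.0976)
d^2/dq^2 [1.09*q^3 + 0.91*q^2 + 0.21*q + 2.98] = 6.54*q + 1.82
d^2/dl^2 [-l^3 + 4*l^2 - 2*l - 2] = 8 - 6*l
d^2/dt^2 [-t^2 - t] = -2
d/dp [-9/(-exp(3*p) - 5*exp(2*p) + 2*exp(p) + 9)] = (-27*exp(2*p) - 90*exp(p) + 18)*exp(p)/(exp(3*p) + 5*exp(2*p) - 2*exp(p) - 9)^2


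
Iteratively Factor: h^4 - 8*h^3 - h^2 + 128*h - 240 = (h - 4)*(h^3 - 4*h^2 - 17*h + 60) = (h - 4)*(h - 3)*(h^2 - h - 20) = (h - 5)*(h - 4)*(h - 3)*(h + 4)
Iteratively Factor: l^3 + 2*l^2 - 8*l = (l + 4)*(l^2 - 2*l) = l*(l + 4)*(l - 2)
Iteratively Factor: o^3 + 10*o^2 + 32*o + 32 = (o + 2)*(o^2 + 8*o + 16) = (o + 2)*(o + 4)*(o + 4)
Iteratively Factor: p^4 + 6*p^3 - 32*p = (p + 4)*(p^3 + 2*p^2 - 8*p) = (p + 4)^2*(p^2 - 2*p) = (p - 2)*(p + 4)^2*(p)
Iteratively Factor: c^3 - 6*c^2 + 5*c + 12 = (c + 1)*(c^2 - 7*c + 12) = (c - 3)*(c + 1)*(c - 4)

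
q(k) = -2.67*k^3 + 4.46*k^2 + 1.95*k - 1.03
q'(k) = -8.01*k^2 + 8.92*k + 1.95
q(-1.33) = 10.55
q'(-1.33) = -24.08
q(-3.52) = 163.82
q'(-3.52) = -128.70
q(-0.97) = 3.71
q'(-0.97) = -14.24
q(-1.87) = 28.38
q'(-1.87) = -42.74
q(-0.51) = -0.51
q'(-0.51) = -4.68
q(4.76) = -178.66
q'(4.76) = -137.08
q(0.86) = 2.25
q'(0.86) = 3.70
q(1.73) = 1.87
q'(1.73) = -6.59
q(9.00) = -1568.65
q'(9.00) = -566.58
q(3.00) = -27.13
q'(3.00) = -43.38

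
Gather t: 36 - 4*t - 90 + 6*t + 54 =2*t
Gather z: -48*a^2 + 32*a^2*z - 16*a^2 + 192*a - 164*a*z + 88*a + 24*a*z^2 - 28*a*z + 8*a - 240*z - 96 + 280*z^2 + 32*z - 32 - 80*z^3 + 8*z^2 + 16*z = -64*a^2 + 288*a - 80*z^3 + z^2*(24*a + 288) + z*(32*a^2 - 192*a - 192) - 128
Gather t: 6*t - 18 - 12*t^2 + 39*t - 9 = -12*t^2 + 45*t - 27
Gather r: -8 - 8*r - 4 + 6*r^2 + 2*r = 6*r^2 - 6*r - 12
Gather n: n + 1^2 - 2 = n - 1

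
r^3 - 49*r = r*(r - 7)*(r + 7)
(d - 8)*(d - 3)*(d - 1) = d^3 - 12*d^2 + 35*d - 24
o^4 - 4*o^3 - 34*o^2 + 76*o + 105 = (o - 7)*(o - 3)*(o + 1)*(o + 5)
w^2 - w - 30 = (w - 6)*(w + 5)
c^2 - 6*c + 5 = (c - 5)*(c - 1)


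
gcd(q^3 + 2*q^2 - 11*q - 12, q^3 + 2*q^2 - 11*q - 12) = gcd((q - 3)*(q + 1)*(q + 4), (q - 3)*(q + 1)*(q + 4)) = q^3 + 2*q^2 - 11*q - 12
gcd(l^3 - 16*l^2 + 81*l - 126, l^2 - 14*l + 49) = l - 7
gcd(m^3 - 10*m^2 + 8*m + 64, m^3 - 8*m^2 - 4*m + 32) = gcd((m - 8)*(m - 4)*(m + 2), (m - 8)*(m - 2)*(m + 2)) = m^2 - 6*m - 16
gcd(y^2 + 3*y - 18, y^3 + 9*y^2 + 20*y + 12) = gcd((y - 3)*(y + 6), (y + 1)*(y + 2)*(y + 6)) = y + 6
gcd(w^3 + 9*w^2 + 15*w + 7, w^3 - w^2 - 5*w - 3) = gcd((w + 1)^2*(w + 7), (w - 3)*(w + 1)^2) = w^2 + 2*w + 1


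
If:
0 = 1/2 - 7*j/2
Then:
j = 1/7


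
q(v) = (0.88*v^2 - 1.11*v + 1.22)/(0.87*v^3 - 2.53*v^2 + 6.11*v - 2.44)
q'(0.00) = -0.80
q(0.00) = -0.50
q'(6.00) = -0.03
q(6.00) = 0.20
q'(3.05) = -0.05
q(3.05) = 0.35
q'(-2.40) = -0.03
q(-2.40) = -0.20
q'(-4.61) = -0.02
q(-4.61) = -0.15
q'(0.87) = -1.17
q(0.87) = 0.60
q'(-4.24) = -0.02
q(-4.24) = -0.16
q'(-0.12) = -0.48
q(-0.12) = -0.43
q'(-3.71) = -0.02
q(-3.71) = -0.17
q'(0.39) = -26.32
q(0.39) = -2.36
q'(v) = (1.76*v - 1.11)/(0.87*v^3 - 2.53*v^2 + 6.11*v - 2.44) + (-2.61*v^2 + 5.06*v - 6.11)*(0.88*v^2 - 1.11*v + 1.22)/(0.87*v^3 - 2.53*v^2 + 6.11*v - 2.44)^2 = (-0.7656*v^4 + 1.9314*v^3 - 0.615699999999999*v^2 + 1.8788*v - 4.7458)/(0.7569*v^6 - 4.4022*v^5 + 17.0323*v^4 - 35.1622*v^3 + 49.6785*v^2 - 29.8168*v + 5.9536)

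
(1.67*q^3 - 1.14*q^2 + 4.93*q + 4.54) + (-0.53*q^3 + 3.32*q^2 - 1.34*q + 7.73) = 1.14*q^3 + 2.18*q^2 + 3.59*q + 12.27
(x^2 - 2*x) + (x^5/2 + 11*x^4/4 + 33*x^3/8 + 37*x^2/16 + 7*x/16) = x^5/2 + 11*x^4/4 + 33*x^3/8 + 53*x^2/16 - 25*x/16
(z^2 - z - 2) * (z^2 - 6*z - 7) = z^4 - 7*z^3 - 3*z^2 + 19*z + 14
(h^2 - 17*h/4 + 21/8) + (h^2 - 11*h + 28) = 2*h^2 - 61*h/4 + 245/8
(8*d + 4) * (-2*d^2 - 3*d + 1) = -16*d^3 - 32*d^2 - 4*d + 4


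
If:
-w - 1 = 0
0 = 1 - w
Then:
No Solution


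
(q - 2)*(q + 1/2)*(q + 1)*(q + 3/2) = q^4 + q^3 - 13*q^2/4 - 19*q/4 - 3/2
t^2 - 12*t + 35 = (t - 7)*(t - 5)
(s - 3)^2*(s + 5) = s^3 - s^2 - 21*s + 45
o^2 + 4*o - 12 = (o - 2)*(o + 6)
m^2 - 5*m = m*(m - 5)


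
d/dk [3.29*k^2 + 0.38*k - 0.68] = 6.58*k + 0.38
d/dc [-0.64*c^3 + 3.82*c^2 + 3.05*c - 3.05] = -1.92*c^2 + 7.64*c + 3.05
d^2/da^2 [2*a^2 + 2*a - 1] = 4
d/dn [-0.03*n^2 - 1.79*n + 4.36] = -0.06*n - 1.79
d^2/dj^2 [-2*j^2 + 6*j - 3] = -4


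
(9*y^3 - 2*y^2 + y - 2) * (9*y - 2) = 81*y^4 - 36*y^3 + 13*y^2 - 20*y + 4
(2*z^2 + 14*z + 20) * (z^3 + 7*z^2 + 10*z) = 2*z^5 + 28*z^4 + 138*z^3 + 280*z^2 + 200*z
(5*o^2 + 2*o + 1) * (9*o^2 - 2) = 45*o^4 + 18*o^3 - o^2 - 4*o - 2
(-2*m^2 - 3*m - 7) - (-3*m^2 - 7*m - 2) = m^2 + 4*m - 5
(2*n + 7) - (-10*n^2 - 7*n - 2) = 10*n^2 + 9*n + 9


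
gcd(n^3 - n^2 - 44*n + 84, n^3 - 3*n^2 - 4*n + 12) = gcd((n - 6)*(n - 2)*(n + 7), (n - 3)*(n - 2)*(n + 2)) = n - 2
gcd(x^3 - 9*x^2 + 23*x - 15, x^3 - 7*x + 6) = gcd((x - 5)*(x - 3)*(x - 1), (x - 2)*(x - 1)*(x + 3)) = x - 1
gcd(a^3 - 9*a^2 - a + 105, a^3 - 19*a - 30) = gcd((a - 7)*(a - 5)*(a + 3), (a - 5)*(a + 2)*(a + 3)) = a^2 - 2*a - 15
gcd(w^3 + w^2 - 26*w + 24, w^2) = 1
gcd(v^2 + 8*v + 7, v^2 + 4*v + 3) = v + 1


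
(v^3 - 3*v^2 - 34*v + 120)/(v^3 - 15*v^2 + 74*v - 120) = (v + 6)/(v - 6)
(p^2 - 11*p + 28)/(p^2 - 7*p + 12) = (p - 7)/(p - 3)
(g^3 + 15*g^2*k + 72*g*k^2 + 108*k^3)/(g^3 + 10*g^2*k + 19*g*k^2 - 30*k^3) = (g^2 + 9*g*k + 18*k^2)/(g^2 + 4*g*k - 5*k^2)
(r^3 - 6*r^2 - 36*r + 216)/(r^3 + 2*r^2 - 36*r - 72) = (r - 6)/(r + 2)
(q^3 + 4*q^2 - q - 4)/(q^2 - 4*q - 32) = (q^2 - 1)/(q - 8)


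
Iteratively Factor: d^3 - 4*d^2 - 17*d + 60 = (d + 4)*(d^2 - 8*d + 15) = (d - 3)*(d + 4)*(d - 5)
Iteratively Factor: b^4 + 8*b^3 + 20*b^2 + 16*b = (b + 4)*(b^3 + 4*b^2 + 4*b) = (b + 2)*(b + 4)*(b^2 + 2*b) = (b + 2)^2*(b + 4)*(b)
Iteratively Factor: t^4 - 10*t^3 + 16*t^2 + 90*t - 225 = (t - 3)*(t^3 - 7*t^2 - 5*t + 75) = (t - 3)*(t + 3)*(t^2 - 10*t + 25) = (t - 5)*(t - 3)*(t + 3)*(t - 5)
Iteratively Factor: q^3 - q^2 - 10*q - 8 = (q + 1)*(q^2 - 2*q - 8) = (q + 1)*(q + 2)*(q - 4)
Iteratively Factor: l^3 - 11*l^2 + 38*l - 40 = (l - 5)*(l^2 - 6*l + 8) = (l - 5)*(l - 4)*(l - 2)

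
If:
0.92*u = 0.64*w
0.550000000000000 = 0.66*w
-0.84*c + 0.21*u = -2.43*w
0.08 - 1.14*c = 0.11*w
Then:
No Solution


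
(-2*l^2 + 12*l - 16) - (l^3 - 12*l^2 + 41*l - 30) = -l^3 + 10*l^2 - 29*l + 14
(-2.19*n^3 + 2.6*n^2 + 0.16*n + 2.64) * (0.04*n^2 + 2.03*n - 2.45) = -0.0876*n^5 - 4.3417*n^4 + 10.6499*n^3 - 5.9396*n^2 + 4.9672*n - 6.468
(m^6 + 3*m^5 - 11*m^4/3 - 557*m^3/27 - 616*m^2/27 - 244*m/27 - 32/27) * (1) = m^6 + 3*m^5 - 11*m^4/3 - 557*m^3/27 - 616*m^2/27 - 244*m/27 - 32/27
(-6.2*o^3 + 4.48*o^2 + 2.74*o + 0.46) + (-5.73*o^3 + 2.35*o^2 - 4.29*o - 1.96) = -11.93*o^3 + 6.83*o^2 - 1.55*o - 1.5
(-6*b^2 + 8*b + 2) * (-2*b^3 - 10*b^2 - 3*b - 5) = 12*b^5 + 44*b^4 - 66*b^3 - 14*b^2 - 46*b - 10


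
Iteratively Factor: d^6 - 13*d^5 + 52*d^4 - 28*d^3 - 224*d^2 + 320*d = (d - 4)*(d^5 - 9*d^4 + 16*d^3 + 36*d^2 - 80*d) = (d - 4)*(d - 2)*(d^4 - 7*d^3 + 2*d^2 + 40*d) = (d - 4)^2*(d - 2)*(d^3 - 3*d^2 - 10*d) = d*(d - 4)^2*(d - 2)*(d^2 - 3*d - 10) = d*(d - 4)^2*(d - 2)*(d + 2)*(d - 5)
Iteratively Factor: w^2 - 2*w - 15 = (w - 5)*(w + 3)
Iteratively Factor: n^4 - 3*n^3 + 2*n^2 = (n)*(n^3 - 3*n^2 + 2*n) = n*(n - 1)*(n^2 - 2*n) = n*(n - 2)*(n - 1)*(n)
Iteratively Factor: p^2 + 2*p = (p)*(p + 2)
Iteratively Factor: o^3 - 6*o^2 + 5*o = (o)*(o^2 - 6*o + 5) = o*(o - 5)*(o - 1)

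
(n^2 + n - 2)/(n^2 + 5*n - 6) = (n + 2)/(n + 6)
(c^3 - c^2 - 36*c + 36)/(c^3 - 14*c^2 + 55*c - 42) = (c + 6)/(c - 7)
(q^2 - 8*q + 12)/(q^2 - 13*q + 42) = (q - 2)/(q - 7)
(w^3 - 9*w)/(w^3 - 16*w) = (w^2 - 9)/(w^2 - 16)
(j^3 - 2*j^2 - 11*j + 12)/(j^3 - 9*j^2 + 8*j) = (j^2 - j - 12)/(j*(j - 8))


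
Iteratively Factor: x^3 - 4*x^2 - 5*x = (x - 5)*(x^2 + x) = x*(x - 5)*(x + 1)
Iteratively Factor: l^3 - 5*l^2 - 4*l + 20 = (l - 2)*(l^2 - 3*l - 10) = (l - 2)*(l + 2)*(l - 5)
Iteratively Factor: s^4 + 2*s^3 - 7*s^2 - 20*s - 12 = (s + 1)*(s^3 + s^2 - 8*s - 12) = (s - 3)*(s + 1)*(s^2 + 4*s + 4) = (s - 3)*(s + 1)*(s + 2)*(s + 2)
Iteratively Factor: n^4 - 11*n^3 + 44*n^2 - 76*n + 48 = (n - 4)*(n^3 - 7*n^2 + 16*n - 12) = (n - 4)*(n - 2)*(n^2 - 5*n + 6) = (n - 4)*(n - 3)*(n - 2)*(n - 2)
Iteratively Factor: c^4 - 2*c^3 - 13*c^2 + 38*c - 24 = (c - 1)*(c^3 - c^2 - 14*c + 24) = (c - 2)*(c - 1)*(c^2 + c - 12) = (c - 3)*(c - 2)*(c - 1)*(c + 4)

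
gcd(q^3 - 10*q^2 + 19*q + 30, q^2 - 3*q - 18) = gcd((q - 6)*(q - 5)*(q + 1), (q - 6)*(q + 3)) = q - 6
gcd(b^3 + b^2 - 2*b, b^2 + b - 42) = 1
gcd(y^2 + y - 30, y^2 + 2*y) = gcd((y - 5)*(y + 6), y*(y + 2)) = 1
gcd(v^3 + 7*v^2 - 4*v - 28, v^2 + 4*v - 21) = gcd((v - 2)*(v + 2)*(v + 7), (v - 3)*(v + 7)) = v + 7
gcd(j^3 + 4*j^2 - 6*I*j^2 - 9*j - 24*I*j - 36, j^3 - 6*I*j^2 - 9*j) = j^2 - 6*I*j - 9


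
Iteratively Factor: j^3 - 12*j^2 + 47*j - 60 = (j - 5)*(j^2 - 7*j + 12) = (j - 5)*(j - 4)*(j - 3)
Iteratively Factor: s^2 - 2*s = (s - 2)*(s)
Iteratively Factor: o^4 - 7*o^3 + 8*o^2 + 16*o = (o - 4)*(o^3 - 3*o^2 - 4*o) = (o - 4)*(o + 1)*(o^2 - 4*o) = o*(o - 4)*(o + 1)*(o - 4)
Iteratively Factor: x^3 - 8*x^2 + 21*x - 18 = (x - 3)*(x^2 - 5*x + 6) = (x - 3)^2*(x - 2)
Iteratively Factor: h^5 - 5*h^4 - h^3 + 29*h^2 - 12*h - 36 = (h - 3)*(h^4 - 2*h^3 - 7*h^2 + 8*h + 12) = (h - 3)*(h + 2)*(h^3 - 4*h^2 + h + 6) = (h - 3)^2*(h + 2)*(h^2 - h - 2) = (h - 3)^2*(h + 1)*(h + 2)*(h - 2)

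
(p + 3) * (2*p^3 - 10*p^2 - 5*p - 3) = 2*p^4 - 4*p^3 - 35*p^2 - 18*p - 9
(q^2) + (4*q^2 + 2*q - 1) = 5*q^2 + 2*q - 1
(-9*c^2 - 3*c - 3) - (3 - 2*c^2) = -7*c^2 - 3*c - 6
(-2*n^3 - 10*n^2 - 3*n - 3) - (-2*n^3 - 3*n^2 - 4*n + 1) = -7*n^2 + n - 4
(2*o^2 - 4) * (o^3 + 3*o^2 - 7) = 2*o^5 + 6*o^4 - 4*o^3 - 26*o^2 + 28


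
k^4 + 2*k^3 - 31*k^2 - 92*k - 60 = (k - 6)*(k + 1)*(k + 2)*(k + 5)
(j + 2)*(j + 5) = j^2 + 7*j + 10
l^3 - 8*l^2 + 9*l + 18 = (l - 6)*(l - 3)*(l + 1)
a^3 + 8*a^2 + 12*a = a*(a + 2)*(a + 6)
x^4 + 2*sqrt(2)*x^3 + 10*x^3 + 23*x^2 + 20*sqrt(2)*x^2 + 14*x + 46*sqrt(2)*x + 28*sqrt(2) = (x + 1)*(x + 2)*(x + 7)*(x + 2*sqrt(2))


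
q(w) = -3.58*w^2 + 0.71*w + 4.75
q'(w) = 0.71 - 7.16*w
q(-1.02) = 0.30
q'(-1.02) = 8.01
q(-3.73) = -47.71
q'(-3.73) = 27.42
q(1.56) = -2.85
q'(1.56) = -10.46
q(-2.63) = -21.88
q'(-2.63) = 19.54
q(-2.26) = -15.14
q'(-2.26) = 16.89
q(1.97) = -7.74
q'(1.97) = -13.40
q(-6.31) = -142.27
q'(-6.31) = 45.89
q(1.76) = -5.09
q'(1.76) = -11.89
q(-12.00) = -519.29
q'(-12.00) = 86.63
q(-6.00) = -128.39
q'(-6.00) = 43.67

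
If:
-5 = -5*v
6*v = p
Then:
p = 6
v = 1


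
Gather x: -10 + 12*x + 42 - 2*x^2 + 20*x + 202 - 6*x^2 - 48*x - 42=-8*x^2 - 16*x + 192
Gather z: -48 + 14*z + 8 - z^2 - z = -z^2 + 13*z - 40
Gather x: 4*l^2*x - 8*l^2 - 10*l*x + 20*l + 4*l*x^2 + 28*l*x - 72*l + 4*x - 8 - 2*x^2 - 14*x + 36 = -8*l^2 - 52*l + x^2*(4*l - 2) + x*(4*l^2 + 18*l - 10) + 28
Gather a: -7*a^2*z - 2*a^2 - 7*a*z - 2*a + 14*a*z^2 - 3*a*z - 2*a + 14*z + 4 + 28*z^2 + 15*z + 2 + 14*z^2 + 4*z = a^2*(-7*z - 2) + a*(14*z^2 - 10*z - 4) + 42*z^2 + 33*z + 6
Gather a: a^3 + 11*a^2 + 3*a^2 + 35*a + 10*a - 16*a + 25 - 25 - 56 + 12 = a^3 + 14*a^2 + 29*a - 44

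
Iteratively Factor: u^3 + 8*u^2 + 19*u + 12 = (u + 4)*(u^2 + 4*u + 3) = (u + 1)*(u + 4)*(u + 3)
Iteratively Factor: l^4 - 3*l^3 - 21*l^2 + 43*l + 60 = (l - 3)*(l^3 - 21*l - 20) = (l - 3)*(l + 1)*(l^2 - l - 20) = (l - 3)*(l + 1)*(l + 4)*(l - 5)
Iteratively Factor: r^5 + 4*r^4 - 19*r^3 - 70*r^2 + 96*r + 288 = (r - 3)*(r^4 + 7*r^3 + 2*r^2 - 64*r - 96) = (r - 3)*(r + 4)*(r^3 + 3*r^2 - 10*r - 24) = (r - 3)^2*(r + 4)*(r^2 + 6*r + 8) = (r - 3)^2*(r + 4)^2*(r + 2)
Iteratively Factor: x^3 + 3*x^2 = (x)*(x^2 + 3*x) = x*(x + 3)*(x)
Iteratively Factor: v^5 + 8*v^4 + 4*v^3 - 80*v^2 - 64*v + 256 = (v - 2)*(v^4 + 10*v^3 + 24*v^2 - 32*v - 128) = (v - 2)*(v + 4)*(v^3 + 6*v^2 - 32) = (v - 2)*(v + 4)^2*(v^2 + 2*v - 8) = (v - 2)*(v + 4)^3*(v - 2)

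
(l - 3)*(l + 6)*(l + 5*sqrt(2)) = l^3 + 3*l^2 + 5*sqrt(2)*l^2 - 18*l + 15*sqrt(2)*l - 90*sqrt(2)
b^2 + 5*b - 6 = (b - 1)*(b + 6)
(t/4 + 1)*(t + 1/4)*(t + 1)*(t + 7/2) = t^4/4 + 35*t^3/16 + 189*t^2/32 + 155*t/32 + 7/8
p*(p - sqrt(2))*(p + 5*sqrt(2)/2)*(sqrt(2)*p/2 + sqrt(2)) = sqrt(2)*p^4/2 + sqrt(2)*p^3 + 3*p^3/2 - 5*sqrt(2)*p^2/2 + 3*p^2 - 5*sqrt(2)*p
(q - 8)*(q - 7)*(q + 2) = q^3 - 13*q^2 + 26*q + 112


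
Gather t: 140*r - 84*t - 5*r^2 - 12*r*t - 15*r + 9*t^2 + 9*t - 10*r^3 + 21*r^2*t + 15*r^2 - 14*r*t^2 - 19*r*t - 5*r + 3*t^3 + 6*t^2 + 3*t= -10*r^3 + 10*r^2 + 120*r + 3*t^3 + t^2*(15 - 14*r) + t*(21*r^2 - 31*r - 72)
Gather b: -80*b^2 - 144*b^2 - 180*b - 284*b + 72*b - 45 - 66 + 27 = -224*b^2 - 392*b - 84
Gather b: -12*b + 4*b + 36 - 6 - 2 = 28 - 8*b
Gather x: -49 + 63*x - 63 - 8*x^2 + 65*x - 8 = -8*x^2 + 128*x - 120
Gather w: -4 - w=-w - 4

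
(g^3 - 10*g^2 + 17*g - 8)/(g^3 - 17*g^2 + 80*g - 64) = (g - 1)/(g - 8)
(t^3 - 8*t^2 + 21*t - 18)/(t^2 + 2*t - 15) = (t^2 - 5*t + 6)/(t + 5)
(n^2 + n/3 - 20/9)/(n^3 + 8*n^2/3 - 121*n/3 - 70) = (n - 4/3)/(n^2 + n - 42)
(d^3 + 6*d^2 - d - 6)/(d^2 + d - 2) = (d^2 + 7*d + 6)/(d + 2)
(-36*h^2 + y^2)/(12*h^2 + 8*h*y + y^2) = (-6*h + y)/(2*h + y)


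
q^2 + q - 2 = (q - 1)*(q + 2)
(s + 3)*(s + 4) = s^2 + 7*s + 12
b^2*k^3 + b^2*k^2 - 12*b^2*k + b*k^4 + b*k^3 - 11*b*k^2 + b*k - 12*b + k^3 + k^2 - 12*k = (b + k)*(k - 3)*(k + 4)*(b*k + 1)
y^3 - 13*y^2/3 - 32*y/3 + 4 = (y - 6)*(y - 1/3)*(y + 2)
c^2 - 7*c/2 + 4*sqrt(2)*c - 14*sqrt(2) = (c - 7/2)*(c + 4*sqrt(2))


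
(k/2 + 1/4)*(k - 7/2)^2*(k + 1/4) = k^4/2 - 25*k^3/8 + 57*k^2/16 + 133*k/32 + 49/64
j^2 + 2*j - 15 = (j - 3)*(j + 5)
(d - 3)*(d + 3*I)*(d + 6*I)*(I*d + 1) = I*d^4 - 8*d^3 - 3*I*d^3 + 24*d^2 - 9*I*d^2 - 18*d + 27*I*d + 54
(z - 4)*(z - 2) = z^2 - 6*z + 8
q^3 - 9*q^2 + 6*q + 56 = (q - 7)*(q - 4)*(q + 2)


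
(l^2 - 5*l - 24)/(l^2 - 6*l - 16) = (l + 3)/(l + 2)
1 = 1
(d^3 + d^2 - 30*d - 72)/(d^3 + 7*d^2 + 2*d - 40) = (d^2 - 3*d - 18)/(d^2 + 3*d - 10)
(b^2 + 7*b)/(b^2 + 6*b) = (b + 7)/(b + 6)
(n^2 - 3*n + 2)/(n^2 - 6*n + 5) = (n - 2)/(n - 5)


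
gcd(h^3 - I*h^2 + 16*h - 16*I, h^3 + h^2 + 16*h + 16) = h^2 + 16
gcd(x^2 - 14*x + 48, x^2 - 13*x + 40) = x - 8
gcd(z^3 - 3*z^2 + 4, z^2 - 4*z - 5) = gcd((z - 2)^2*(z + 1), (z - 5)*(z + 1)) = z + 1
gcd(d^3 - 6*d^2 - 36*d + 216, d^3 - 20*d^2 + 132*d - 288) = d^2 - 12*d + 36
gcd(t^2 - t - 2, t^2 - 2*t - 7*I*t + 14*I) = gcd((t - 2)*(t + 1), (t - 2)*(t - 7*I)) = t - 2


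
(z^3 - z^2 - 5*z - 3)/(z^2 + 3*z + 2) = (z^2 - 2*z - 3)/(z + 2)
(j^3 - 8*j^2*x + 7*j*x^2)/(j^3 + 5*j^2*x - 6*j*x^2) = (j - 7*x)/(j + 6*x)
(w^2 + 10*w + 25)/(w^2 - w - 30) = (w + 5)/(w - 6)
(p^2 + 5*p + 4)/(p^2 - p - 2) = (p + 4)/(p - 2)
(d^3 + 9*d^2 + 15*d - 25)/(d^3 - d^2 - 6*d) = (-d^3 - 9*d^2 - 15*d + 25)/(d*(-d^2 + d + 6))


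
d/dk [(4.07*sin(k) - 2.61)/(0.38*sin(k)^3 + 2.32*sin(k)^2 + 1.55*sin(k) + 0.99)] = (-3.0932*sin(k)^3 - 6.467*sin(k)^2 + 12.1104*sin(k) + 8.0748)*cos(k)/(0.1444*sin(k)^6 + 1.7632*sin(k)^5 + 6.5604*sin(k)^4 + 7.9444*sin(k)^3 + 6.9961*sin(k)^2 + 3.069*sin(k) + 0.9801)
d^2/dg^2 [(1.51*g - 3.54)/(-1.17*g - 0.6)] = 11.811852/(1.17*g + 0.6)^3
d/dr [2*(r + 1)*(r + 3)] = 4*r + 8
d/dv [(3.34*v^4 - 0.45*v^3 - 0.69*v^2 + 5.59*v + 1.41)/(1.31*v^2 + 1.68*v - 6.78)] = (8.7508*v^5 + 16.2441*v^4 - 92.0928*v^3 + 0.6709*v^2 + 5.6622*v - 40.269)/(1.7161*v^4 + 4.4016*v^3 - 14.9412*v^2 - 22.7808*v + 45.9684)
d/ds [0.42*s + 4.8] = 0.420000000000000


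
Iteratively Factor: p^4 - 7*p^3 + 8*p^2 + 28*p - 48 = (p - 3)*(p^3 - 4*p^2 - 4*p + 16) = (p - 3)*(p + 2)*(p^2 - 6*p + 8) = (p - 3)*(p - 2)*(p + 2)*(p - 4)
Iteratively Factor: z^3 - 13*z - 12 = (z - 4)*(z^2 + 4*z + 3) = (z - 4)*(z + 3)*(z + 1)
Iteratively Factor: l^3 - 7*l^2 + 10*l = (l - 5)*(l^2 - 2*l) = (l - 5)*(l - 2)*(l)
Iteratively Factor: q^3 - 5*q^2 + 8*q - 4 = (q - 2)*(q^2 - 3*q + 2) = (q - 2)^2*(q - 1)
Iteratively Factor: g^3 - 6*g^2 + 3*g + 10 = (g + 1)*(g^2 - 7*g + 10) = (g - 2)*(g + 1)*(g - 5)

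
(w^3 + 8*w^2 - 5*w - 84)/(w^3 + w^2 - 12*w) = (w + 7)/w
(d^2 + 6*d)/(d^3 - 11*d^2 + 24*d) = (d + 6)/(d^2 - 11*d + 24)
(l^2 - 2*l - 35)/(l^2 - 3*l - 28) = (l + 5)/(l + 4)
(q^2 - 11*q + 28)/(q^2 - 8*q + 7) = (q - 4)/(q - 1)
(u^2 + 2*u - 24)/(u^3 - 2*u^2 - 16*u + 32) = (u + 6)/(u^2 + 2*u - 8)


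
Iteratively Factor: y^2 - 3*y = (y - 3)*(y)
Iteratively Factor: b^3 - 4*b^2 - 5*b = (b + 1)*(b^2 - 5*b) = b*(b + 1)*(b - 5)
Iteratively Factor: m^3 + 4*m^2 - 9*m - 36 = (m + 3)*(m^2 + m - 12) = (m + 3)*(m + 4)*(m - 3)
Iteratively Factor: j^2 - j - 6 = (j - 3)*(j + 2)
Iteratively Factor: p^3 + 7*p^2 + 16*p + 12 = (p + 2)*(p^2 + 5*p + 6) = (p + 2)^2*(p + 3)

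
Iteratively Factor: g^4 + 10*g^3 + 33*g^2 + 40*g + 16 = (g + 4)*(g^3 + 6*g^2 + 9*g + 4) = (g + 1)*(g + 4)*(g^2 + 5*g + 4) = (g + 1)*(g + 4)^2*(g + 1)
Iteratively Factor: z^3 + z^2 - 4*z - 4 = (z + 2)*(z^2 - z - 2) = (z - 2)*(z + 2)*(z + 1)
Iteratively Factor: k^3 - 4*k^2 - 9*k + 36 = (k - 4)*(k^2 - 9) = (k - 4)*(k - 3)*(k + 3)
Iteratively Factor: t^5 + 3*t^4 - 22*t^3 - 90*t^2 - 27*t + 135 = (t - 5)*(t^4 + 8*t^3 + 18*t^2 - 27) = (t - 5)*(t - 1)*(t^3 + 9*t^2 + 27*t + 27) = (t - 5)*(t - 1)*(t + 3)*(t^2 + 6*t + 9) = (t - 5)*(t - 1)*(t + 3)^2*(t + 3)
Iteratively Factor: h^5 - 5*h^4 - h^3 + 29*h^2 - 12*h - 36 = (h + 2)*(h^4 - 7*h^3 + 13*h^2 + 3*h - 18) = (h - 2)*(h + 2)*(h^3 - 5*h^2 + 3*h + 9) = (h - 2)*(h + 1)*(h + 2)*(h^2 - 6*h + 9) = (h - 3)*(h - 2)*(h + 1)*(h + 2)*(h - 3)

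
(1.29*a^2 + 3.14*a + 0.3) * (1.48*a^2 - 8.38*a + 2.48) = 1.9092*a^4 - 6.163*a^3 - 22.67*a^2 + 5.2732*a + 0.744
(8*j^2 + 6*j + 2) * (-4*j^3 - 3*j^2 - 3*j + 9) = -32*j^5 - 48*j^4 - 50*j^3 + 48*j^2 + 48*j + 18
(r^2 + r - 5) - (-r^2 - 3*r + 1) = 2*r^2 + 4*r - 6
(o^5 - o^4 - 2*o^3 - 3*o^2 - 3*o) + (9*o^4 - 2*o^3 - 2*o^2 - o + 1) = o^5 + 8*o^4 - 4*o^3 - 5*o^2 - 4*o + 1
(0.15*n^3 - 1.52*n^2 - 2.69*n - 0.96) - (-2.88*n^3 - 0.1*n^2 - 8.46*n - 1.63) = 3.03*n^3 - 1.42*n^2 + 5.77*n + 0.67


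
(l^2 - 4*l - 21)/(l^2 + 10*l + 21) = (l - 7)/(l + 7)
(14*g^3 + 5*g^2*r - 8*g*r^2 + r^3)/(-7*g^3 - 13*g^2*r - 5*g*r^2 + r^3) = (-2*g + r)/(g + r)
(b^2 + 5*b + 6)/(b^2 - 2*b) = (b^2 + 5*b + 6)/(b*(b - 2))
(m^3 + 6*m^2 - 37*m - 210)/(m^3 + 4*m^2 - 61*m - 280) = (m - 6)/(m - 8)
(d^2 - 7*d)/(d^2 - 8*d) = (d - 7)/(d - 8)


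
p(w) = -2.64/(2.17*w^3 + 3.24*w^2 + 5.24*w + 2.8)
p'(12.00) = 0.00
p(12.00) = -0.00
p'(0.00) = 1.76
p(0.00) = -0.94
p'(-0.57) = 44.90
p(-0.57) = -5.69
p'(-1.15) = 3.36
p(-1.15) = 1.18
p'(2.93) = 0.02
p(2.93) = -0.03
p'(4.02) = 0.01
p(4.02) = -0.01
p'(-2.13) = 0.26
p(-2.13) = 0.18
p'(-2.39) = 0.16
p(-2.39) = 0.13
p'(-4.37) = 0.01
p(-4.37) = 0.02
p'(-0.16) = 2.78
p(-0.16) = -1.30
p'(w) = -2.64*(-6.51*w^2 - 6.48*w - 5.24)/(2.17*w^3 + 3.24*w^2 + 5.24*w + 2.8)^2 = (17.1864*w^2 + 17.1072*w + 13.8336)/(2.17*w^3 + 3.24*w^2 + 5.24*w + 2.8)^2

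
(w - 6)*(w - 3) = w^2 - 9*w + 18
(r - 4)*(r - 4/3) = r^2 - 16*r/3 + 16/3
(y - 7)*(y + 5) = y^2 - 2*y - 35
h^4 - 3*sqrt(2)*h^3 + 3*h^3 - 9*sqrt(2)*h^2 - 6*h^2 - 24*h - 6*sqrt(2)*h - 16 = (h + 1)*(h + 2)*(h - 4*sqrt(2))*(h + sqrt(2))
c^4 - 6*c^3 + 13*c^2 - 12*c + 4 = (c - 2)^2*(c - 1)^2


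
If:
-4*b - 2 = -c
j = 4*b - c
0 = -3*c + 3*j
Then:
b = -1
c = -2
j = -2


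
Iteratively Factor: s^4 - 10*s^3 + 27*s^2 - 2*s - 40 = (s - 2)*(s^3 - 8*s^2 + 11*s + 20) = (s - 2)*(s + 1)*(s^2 - 9*s + 20) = (s - 4)*(s - 2)*(s + 1)*(s - 5)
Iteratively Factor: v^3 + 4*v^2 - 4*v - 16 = (v + 4)*(v^2 - 4) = (v - 2)*(v + 4)*(v + 2)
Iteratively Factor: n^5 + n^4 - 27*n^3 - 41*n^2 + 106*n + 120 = (n + 4)*(n^4 - 3*n^3 - 15*n^2 + 19*n + 30) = (n - 5)*(n + 4)*(n^3 + 2*n^2 - 5*n - 6) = (n - 5)*(n - 2)*(n + 4)*(n^2 + 4*n + 3) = (n - 5)*(n - 2)*(n + 3)*(n + 4)*(n + 1)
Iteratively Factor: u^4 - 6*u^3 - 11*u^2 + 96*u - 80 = (u - 1)*(u^3 - 5*u^2 - 16*u + 80) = (u - 5)*(u - 1)*(u^2 - 16) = (u - 5)*(u - 1)*(u + 4)*(u - 4)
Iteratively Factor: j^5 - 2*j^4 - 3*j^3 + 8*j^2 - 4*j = (j - 1)*(j^4 - j^3 - 4*j^2 + 4*j) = (j - 1)^2*(j^3 - 4*j) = (j - 2)*(j - 1)^2*(j^2 + 2*j) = (j - 2)*(j - 1)^2*(j + 2)*(j)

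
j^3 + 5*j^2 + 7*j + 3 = (j + 1)^2*(j + 3)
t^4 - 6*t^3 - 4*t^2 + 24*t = t*(t - 6)*(t - 2)*(t + 2)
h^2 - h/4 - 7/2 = (h - 2)*(h + 7/4)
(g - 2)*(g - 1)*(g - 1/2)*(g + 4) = g^4 + g^3/2 - 21*g^2/2 + 13*g - 4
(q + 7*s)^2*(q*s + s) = q^3*s + 14*q^2*s^2 + q^2*s + 49*q*s^3 + 14*q*s^2 + 49*s^3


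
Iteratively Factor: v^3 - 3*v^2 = (v)*(v^2 - 3*v) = v^2*(v - 3)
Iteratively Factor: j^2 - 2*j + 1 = (j - 1)*(j - 1)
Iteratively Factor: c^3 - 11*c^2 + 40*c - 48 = (c - 3)*(c^2 - 8*c + 16) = (c - 4)*(c - 3)*(c - 4)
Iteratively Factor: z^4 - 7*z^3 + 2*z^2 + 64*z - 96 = (z - 4)*(z^3 - 3*z^2 - 10*z + 24) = (z - 4)^2*(z^2 + z - 6) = (z - 4)^2*(z - 2)*(z + 3)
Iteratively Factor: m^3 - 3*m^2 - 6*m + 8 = (m - 1)*(m^2 - 2*m - 8) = (m - 1)*(m + 2)*(m - 4)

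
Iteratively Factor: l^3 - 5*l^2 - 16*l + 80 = (l + 4)*(l^2 - 9*l + 20) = (l - 4)*(l + 4)*(l - 5)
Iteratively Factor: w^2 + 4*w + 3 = (w + 1)*(w + 3)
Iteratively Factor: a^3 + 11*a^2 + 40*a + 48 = (a + 3)*(a^2 + 8*a + 16) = (a + 3)*(a + 4)*(a + 4)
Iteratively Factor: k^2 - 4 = (k + 2)*(k - 2)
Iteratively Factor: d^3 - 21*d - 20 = (d + 4)*(d^2 - 4*d - 5) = (d - 5)*(d + 4)*(d + 1)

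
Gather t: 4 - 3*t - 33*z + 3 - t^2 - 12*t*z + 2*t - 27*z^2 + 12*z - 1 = -t^2 + t*(-12*z - 1) - 27*z^2 - 21*z + 6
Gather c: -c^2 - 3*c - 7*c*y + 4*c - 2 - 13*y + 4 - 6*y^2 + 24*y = -c^2 + c*(1 - 7*y) - 6*y^2 + 11*y + 2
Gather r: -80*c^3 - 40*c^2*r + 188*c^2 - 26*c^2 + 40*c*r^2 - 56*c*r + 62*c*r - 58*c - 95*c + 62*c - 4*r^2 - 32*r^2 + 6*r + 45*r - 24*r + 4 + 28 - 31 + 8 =-80*c^3 + 162*c^2 - 91*c + r^2*(40*c - 36) + r*(-40*c^2 + 6*c + 27) + 9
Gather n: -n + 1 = 1 - n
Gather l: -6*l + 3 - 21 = -6*l - 18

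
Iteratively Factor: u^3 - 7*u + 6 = (u - 2)*(u^2 + 2*u - 3) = (u - 2)*(u + 3)*(u - 1)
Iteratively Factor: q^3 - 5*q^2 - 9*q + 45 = (q - 3)*(q^2 - 2*q - 15) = (q - 5)*(q - 3)*(q + 3)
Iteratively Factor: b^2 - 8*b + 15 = (b - 3)*(b - 5)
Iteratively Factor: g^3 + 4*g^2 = (g + 4)*(g^2) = g*(g + 4)*(g)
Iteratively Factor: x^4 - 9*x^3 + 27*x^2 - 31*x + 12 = (x - 1)*(x^3 - 8*x^2 + 19*x - 12) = (x - 4)*(x - 1)*(x^2 - 4*x + 3) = (x - 4)*(x - 3)*(x - 1)*(x - 1)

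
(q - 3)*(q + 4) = q^2 + q - 12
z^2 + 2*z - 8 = (z - 2)*(z + 4)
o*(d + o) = d*o + o^2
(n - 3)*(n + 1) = n^2 - 2*n - 3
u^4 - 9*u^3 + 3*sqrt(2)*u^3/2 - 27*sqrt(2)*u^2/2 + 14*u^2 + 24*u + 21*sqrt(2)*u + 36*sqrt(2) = (u - 6)*(u - 4)*(u + 1)*(u + 3*sqrt(2)/2)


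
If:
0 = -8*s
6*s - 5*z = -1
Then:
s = 0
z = 1/5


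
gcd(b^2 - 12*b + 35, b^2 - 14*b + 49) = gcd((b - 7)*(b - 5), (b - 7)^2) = b - 7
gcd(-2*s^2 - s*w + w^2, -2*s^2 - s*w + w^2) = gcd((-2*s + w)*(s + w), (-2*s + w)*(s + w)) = 2*s^2 + s*w - w^2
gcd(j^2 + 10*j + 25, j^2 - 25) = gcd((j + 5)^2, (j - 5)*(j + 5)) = j + 5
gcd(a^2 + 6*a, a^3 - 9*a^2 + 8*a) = a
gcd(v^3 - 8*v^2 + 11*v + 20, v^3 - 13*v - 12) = v^2 - 3*v - 4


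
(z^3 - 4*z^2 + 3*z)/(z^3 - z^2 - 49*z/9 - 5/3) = 9*z*(z - 1)/(9*z^2 + 18*z + 5)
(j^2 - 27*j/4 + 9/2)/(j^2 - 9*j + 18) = (j - 3/4)/(j - 3)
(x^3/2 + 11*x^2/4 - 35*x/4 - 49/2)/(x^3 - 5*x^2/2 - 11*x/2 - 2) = (-2*x^3 - 11*x^2 + 35*x + 98)/(2*(-2*x^3 + 5*x^2 + 11*x + 4))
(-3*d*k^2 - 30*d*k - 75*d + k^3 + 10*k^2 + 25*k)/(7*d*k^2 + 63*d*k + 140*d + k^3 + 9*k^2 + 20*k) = (-3*d*k - 15*d + k^2 + 5*k)/(7*d*k + 28*d + k^2 + 4*k)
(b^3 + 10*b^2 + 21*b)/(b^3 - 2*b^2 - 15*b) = (b + 7)/(b - 5)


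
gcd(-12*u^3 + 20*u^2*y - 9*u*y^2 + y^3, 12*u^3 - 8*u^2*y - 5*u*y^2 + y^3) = 6*u^2 - 7*u*y + y^2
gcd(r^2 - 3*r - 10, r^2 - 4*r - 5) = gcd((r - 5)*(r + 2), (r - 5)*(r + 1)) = r - 5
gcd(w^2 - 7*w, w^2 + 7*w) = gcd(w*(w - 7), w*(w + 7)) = w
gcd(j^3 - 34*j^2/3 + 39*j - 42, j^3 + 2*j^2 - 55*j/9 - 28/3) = j - 7/3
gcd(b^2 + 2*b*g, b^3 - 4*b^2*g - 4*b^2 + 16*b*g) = b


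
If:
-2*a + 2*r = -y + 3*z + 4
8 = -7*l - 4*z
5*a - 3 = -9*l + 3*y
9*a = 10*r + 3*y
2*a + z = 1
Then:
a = 993/823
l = -276/823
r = 1785/1646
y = 4/823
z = -1163/823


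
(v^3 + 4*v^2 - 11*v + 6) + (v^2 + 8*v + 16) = v^3 + 5*v^2 - 3*v + 22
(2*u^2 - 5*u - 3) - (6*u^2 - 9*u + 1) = -4*u^2 + 4*u - 4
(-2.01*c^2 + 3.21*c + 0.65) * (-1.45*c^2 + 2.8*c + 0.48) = 2.9145*c^4 - 10.2825*c^3 + 7.0807*c^2 + 3.3608*c + 0.312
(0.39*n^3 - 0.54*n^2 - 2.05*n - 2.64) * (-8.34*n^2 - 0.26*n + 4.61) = -3.2526*n^5 + 4.4022*n^4 + 19.0353*n^3 + 20.0612*n^2 - 8.7641*n - 12.1704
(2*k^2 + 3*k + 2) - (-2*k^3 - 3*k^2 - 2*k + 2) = 2*k^3 + 5*k^2 + 5*k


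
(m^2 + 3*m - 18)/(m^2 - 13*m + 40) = (m^2 + 3*m - 18)/(m^2 - 13*m + 40)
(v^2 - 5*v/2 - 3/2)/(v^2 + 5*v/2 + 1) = (v - 3)/(v + 2)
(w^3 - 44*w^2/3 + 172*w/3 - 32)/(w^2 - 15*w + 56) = (w^2 - 20*w/3 + 4)/(w - 7)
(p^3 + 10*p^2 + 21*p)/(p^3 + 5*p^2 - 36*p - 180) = p*(p^2 + 10*p + 21)/(p^3 + 5*p^2 - 36*p - 180)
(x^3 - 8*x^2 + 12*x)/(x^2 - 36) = x*(x - 2)/(x + 6)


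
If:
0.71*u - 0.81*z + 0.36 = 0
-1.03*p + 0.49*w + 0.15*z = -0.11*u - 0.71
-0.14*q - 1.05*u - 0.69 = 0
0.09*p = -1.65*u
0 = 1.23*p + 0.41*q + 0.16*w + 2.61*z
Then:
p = 0.69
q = -4.65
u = -0.04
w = -0.11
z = 0.41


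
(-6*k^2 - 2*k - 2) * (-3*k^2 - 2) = 18*k^4 + 6*k^3 + 18*k^2 + 4*k + 4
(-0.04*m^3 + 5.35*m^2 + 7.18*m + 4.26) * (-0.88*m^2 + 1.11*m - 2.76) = 0.0352*m^5 - 4.7524*m^4 - 0.269499999999999*m^3 - 10.545*m^2 - 15.0882*m - 11.7576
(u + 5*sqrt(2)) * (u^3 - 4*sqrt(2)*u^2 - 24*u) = u^4 + sqrt(2)*u^3 - 64*u^2 - 120*sqrt(2)*u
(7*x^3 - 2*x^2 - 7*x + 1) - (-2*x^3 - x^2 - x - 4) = 9*x^3 - x^2 - 6*x + 5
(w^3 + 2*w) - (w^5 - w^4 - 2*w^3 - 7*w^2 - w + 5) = -w^5 + w^4 + 3*w^3 + 7*w^2 + 3*w - 5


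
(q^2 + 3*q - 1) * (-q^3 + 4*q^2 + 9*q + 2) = -q^5 + q^4 + 22*q^3 + 25*q^2 - 3*q - 2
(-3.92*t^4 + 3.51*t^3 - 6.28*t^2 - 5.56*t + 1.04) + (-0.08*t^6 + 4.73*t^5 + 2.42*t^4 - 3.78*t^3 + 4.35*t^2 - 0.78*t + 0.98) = -0.08*t^6 + 4.73*t^5 - 1.5*t^4 - 0.27*t^3 - 1.93*t^2 - 6.34*t + 2.02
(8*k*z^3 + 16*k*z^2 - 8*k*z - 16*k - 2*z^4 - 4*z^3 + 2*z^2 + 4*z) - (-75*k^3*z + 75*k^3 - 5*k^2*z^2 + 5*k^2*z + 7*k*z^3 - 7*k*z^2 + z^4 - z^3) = 75*k^3*z - 75*k^3 + 5*k^2*z^2 - 5*k^2*z + k*z^3 + 23*k*z^2 - 8*k*z - 16*k - 3*z^4 - 3*z^3 + 2*z^2 + 4*z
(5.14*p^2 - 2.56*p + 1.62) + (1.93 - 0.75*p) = 5.14*p^2 - 3.31*p + 3.55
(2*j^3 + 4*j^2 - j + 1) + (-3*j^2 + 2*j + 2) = 2*j^3 + j^2 + j + 3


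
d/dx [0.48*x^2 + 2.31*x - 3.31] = 0.96*x + 2.31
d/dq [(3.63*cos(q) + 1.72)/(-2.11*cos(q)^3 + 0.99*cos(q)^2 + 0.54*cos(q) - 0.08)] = (-15.3186*cos(q)^3 - 7.2939*cos(q)^2 + 3.4056*cos(q) + 1.2192)*sin(q)/(4.4521*cos(q)^6 - 4.1778*cos(q)^5 - 1.2987*cos(q)^4 + 1.4068*cos(q)^3 + 0.1332*cos(q)^2 - 0.0864*cos(q) + 0.0064)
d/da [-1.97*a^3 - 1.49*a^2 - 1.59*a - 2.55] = -5.91*a^2 - 2.98*a - 1.59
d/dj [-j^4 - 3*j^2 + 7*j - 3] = -4*j^3 - 6*j + 7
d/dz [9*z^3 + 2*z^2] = z*(27*z + 4)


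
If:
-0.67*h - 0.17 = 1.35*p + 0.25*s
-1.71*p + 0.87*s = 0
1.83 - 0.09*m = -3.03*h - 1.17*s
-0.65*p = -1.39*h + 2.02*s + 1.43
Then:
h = 0.33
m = 25.94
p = -0.21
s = -0.42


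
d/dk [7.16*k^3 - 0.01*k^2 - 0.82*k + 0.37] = 21.48*k^2 - 0.02*k - 0.82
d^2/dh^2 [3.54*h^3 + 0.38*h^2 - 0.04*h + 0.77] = 21.24*h + 0.76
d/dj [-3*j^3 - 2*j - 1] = -9*j^2 - 2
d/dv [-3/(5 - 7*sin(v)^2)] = -84*sin(2*v)/(7*cos(2*v) + 3)^2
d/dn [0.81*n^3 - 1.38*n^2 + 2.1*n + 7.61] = 2.43*n^2 - 2.76*n + 2.1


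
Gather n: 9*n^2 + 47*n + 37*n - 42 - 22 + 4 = 9*n^2 + 84*n - 60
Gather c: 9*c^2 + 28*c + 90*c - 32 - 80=9*c^2 + 118*c - 112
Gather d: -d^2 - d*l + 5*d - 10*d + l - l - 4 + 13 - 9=-d^2 + d*(-l - 5)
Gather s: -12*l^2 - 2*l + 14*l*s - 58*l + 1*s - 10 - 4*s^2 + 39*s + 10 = -12*l^2 - 60*l - 4*s^2 + s*(14*l + 40)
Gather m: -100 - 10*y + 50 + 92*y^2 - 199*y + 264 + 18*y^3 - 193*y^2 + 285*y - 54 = 18*y^3 - 101*y^2 + 76*y + 160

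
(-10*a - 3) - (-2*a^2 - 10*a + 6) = 2*a^2 - 9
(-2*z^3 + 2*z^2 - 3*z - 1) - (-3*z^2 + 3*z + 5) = -2*z^3 + 5*z^2 - 6*z - 6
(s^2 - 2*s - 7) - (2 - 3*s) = s^2 + s - 9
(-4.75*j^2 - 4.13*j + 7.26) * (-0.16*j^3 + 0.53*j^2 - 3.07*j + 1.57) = 0.76*j^5 - 1.8567*j^4 + 11.232*j^3 + 9.0694*j^2 - 28.7723*j + 11.3982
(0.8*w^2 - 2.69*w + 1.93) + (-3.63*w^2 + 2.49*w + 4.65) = -2.83*w^2 - 0.2*w + 6.58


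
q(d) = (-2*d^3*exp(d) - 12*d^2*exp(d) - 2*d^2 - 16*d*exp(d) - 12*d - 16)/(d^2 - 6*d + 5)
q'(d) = (6 - 2*d)*(-2*d^3*exp(d) - 12*d^2*exp(d) - 2*d^2 - 16*d*exp(d) - 12*d - 16)/(d^2 - 6*d + 5)^2 + (-2*d^3*exp(d) - 18*d^2*exp(d) - 40*d*exp(d) - 4*d - 16*exp(d) - 12)/(d^2 - 6*d + 5)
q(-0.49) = -0.91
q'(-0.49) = -2.04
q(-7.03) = -0.31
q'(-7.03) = 0.10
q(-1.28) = -0.18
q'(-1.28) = -0.39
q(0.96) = -637.27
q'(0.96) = -17363.49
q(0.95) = -498.49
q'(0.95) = -11089.82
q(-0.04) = -2.85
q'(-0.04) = -8.21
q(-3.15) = 0.05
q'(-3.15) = 0.03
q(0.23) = -6.62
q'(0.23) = -22.48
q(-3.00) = 0.05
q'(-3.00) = 0.01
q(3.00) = 1071.99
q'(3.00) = 1773.53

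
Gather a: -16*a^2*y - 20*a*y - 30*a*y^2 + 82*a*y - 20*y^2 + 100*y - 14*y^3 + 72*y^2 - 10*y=-16*a^2*y + a*(-30*y^2 + 62*y) - 14*y^3 + 52*y^2 + 90*y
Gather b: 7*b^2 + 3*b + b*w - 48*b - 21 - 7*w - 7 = 7*b^2 + b*(w - 45) - 7*w - 28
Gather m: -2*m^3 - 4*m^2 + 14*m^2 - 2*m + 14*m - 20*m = -2*m^3 + 10*m^2 - 8*m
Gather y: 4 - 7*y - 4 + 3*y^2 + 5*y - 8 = 3*y^2 - 2*y - 8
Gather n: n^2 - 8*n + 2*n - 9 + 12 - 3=n^2 - 6*n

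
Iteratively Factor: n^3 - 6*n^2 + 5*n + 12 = (n - 4)*(n^2 - 2*n - 3) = (n - 4)*(n + 1)*(n - 3)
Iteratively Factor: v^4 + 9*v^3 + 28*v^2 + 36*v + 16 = (v + 2)*(v^3 + 7*v^2 + 14*v + 8) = (v + 2)^2*(v^2 + 5*v + 4) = (v + 2)^2*(v + 4)*(v + 1)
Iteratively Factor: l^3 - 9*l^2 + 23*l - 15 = (l - 3)*(l^2 - 6*l + 5) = (l - 5)*(l - 3)*(l - 1)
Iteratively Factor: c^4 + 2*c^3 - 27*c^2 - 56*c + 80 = (c - 5)*(c^3 + 7*c^2 + 8*c - 16) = (c - 5)*(c + 4)*(c^2 + 3*c - 4) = (c - 5)*(c - 1)*(c + 4)*(c + 4)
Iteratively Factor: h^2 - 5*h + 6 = (h - 3)*(h - 2)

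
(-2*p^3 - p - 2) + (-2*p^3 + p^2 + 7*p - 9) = -4*p^3 + p^2 + 6*p - 11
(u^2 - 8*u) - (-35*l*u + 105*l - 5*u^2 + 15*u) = 35*l*u - 105*l + 6*u^2 - 23*u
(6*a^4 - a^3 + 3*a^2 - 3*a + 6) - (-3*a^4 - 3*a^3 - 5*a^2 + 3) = 9*a^4 + 2*a^3 + 8*a^2 - 3*a + 3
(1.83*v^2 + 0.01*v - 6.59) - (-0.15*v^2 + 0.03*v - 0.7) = 1.98*v^2 - 0.02*v - 5.89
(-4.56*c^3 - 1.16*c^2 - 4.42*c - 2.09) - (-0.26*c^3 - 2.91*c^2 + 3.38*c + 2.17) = -4.3*c^3 + 1.75*c^2 - 7.8*c - 4.26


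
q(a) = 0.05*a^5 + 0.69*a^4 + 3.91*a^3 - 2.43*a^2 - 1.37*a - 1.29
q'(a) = 0.25*a^4 + 2.76*a^3 + 11.73*a^2 - 4.86*a - 1.37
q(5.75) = 1722.35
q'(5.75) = 1156.49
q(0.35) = -1.89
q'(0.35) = -1.51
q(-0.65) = -2.38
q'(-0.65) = 6.03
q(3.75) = 339.12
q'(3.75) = 340.34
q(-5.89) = -400.48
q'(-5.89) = 171.11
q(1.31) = 3.76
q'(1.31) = 19.33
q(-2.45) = -49.57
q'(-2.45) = 49.36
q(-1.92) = -27.22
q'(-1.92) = 35.07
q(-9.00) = -1461.54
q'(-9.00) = 620.71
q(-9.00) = -1461.54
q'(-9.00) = 620.71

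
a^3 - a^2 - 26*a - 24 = (a - 6)*(a + 1)*(a + 4)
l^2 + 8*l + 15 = (l + 3)*(l + 5)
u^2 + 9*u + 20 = (u + 4)*(u + 5)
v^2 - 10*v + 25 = (v - 5)^2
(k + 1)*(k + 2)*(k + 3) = k^3 + 6*k^2 + 11*k + 6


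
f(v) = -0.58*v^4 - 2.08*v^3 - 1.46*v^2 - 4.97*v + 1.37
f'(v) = -2.32*v^3 - 6.24*v^2 - 2.92*v - 4.97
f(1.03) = -8.22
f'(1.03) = -17.13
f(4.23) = -388.90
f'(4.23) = -304.57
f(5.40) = -888.74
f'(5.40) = -568.01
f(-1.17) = 7.43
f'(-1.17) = -6.38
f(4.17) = -370.94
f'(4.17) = -293.88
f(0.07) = 1.01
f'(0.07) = -5.21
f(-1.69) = 10.91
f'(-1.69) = -6.66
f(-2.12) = 13.45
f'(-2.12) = -4.72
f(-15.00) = -22595.08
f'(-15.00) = 6464.83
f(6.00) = -1281.97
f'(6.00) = -748.25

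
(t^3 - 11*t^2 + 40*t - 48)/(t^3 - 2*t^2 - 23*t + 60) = (t - 4)/(t + 5)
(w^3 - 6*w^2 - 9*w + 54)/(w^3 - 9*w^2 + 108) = (w - 3)/(w - 6)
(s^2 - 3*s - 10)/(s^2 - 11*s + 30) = (s + 2)/(s - 6)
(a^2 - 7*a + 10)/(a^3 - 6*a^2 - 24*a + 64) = (a - 5)/(a^2 - 4*a - 32)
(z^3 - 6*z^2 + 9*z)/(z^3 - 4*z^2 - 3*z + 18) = z/(z + 2)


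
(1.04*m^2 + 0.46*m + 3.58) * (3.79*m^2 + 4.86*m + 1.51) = 3.9416*m^4 + 6.7978*m^3 + 17.3742*m^2 + 18.0934*m + 5.4058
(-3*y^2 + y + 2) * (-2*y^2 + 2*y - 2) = 6*y^4 - 8*y^3 + 4*y^2 + 2*y - 4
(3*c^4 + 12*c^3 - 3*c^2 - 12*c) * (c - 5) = 3*c^5 - 3*c^4 - 63*c^3 + 3*c^2 + 60*c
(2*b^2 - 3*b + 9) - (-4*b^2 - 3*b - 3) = 6*b^2 + 12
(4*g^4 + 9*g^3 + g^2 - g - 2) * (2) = 8*g^4 + 18*g^3 + 2*g^2 - 2*g - 4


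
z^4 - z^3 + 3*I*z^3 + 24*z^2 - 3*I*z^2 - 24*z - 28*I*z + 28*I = (z - 1)*(z - 2*I)^2*(z + 7*I)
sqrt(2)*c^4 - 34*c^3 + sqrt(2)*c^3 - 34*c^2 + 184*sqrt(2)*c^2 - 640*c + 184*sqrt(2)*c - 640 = (c - 8*sqrt(2))*(c - 5*sqrt(2))*(c - 4*sqrt(2))*(sqrt(2)*c + sqrt(2))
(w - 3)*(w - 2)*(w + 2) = w^3 - 3*w^2 - 4*w + 12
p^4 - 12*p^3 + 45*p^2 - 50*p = p*(p - 5)^2*(p - 2)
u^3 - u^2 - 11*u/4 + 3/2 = (u - 2)*(u - 1/2)*(u + 3/2)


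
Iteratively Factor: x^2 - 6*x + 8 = (x - 4)*(x - 2)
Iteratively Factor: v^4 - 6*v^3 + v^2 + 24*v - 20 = (v - 1)*(v^3 - 5*v^2 - 4*v + 20) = (v - 5)*(v - 1)*(v^2 - 4) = (v - 5)*(v - 2)*(v - 1)*(v + 2)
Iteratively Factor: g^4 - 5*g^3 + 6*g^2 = (g)*(g^3 - 5*g^2 + 6*g) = g*(g - 3)*(g^2 - 2*g) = g*(g - 3)*(g - 2)*(g)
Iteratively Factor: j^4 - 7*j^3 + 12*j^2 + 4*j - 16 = (j - 2)*(j^3 - 5*j^2 + 2*j + 8) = (j - 4)*(j - 2)*(j^2 - j - 2) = (j - 4)*(j - 2)^2*(j + 1)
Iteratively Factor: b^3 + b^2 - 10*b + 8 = (b - 2)*(b^2 + 3*b - 4) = (b - 2)*(b - 1)*(b + 4)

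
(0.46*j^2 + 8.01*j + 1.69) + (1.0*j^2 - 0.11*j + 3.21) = 1.46*j^2 + 7.9*j + 4.9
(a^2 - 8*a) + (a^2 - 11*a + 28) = 2*a^2 - 19*a + 28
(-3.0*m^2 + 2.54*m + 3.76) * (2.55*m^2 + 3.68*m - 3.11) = -7.65*m^4 - 4.563*m^3 + 28.2652*m^2 + 5.9374*m - 11.6936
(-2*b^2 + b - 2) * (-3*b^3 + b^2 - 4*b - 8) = 6*b^5 - 5*b^4 + 15*b^3 + 10*b^2 + 16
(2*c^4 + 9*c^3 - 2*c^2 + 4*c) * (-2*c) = -4*c^5 - 18*c^4 + 4*c^3 - 8*c^2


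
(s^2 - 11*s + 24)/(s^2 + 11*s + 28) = (s^2 - 11*s + 24)/(s^2 + 11*s + 28)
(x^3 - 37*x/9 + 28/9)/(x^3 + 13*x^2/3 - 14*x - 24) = (9*x^3 - 37*x + 28)/(3*(3*x^3 + 13*x^2 - 42*x - 72))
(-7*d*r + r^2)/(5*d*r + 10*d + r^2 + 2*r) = r*(-7*d + r)/(5*d*r + 10*d + r^2 + 2*r)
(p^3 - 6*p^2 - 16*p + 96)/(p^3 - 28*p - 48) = (p - 4)/(p + 2)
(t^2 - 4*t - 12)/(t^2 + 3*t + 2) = (t - 6)/(t + 1)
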